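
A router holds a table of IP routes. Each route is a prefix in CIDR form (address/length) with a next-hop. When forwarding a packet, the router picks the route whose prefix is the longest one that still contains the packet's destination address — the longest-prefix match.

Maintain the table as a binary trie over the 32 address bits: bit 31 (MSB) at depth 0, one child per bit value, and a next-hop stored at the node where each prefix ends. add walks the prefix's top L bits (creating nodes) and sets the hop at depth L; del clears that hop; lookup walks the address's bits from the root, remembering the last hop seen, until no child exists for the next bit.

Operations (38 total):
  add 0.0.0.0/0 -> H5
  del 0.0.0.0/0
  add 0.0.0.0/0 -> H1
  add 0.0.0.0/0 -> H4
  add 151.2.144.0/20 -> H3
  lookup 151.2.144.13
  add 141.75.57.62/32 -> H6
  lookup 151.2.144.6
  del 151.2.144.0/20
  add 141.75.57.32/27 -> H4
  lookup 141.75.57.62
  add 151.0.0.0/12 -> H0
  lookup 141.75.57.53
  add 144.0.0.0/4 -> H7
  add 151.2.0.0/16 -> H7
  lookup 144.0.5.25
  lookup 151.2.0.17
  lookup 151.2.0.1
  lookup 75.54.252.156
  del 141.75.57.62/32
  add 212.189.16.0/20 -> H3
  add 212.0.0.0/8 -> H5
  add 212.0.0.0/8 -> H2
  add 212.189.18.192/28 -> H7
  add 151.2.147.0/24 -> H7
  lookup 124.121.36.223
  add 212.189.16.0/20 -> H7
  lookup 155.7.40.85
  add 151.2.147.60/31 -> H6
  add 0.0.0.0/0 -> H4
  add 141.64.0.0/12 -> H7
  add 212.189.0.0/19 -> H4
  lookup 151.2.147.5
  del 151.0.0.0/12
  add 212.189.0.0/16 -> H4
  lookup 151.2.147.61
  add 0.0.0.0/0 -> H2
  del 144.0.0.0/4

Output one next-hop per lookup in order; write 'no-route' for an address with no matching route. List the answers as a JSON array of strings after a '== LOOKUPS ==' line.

Process each operation:
  + 0.0.0.0/0 (H5) depth=0
  del 0.0.0.0/0 (clear depth 0)
  + 0.0.0.0/0 (H1) depth=0
  + 0.0.0.0/0 (H4) depth=0
  + 151.2.144.0/20 (H3) depth=20
  ? 151.2.144.13  path d0:H4→d1:-→d2:-→d3:-→d4:-→d5:-→d6:-→d7:-→d8:-→d9:-→d10:-→d11:-→d12:-→d13:-→d14:-→d15:-→d16:-→d17:-→d18:-→d19:-→d20:H3  best=H3
  + 141.75.57.62/32 (H6) depth=32
  ? 151.2.144.6  path d0:H4→d1:-→d2:-→d3:-→d4:-→d5:-→d6:-→d7:-→d8:-→d9:-→d10:-→d11:-→d12:-→d13:-→d14:-→d15:-→d16:-→d17:-→d18:-→d19:-→d20:H3  best=H3
  del 151.2.144.0/20 (clear depth 20)
  + 141.75.57.32/27 (H4) depth=27
  ? 141.75.57.62  path d0:H4→d1:-→d2:-→d3:-→d4:-→d5:-→d6:-→d7:-→d8:-→d9:-→d10:-→d11:-→d12:-→d13:-→d14:-→d15:-→d16:-→d17:-→d18:-→d19:-→d20:-→d21:-→d22:-→d23:-→d24:-→d25:-→d26:-→d27:H4→d28:-→d29:-→d30:-→d31:-→d32:H6  best=H6
  + 151.0.0.0/12 (H0) depth=12
  ? 141.75.57.53  path d0:H4→d1:-→d2:-→d3:-→d4:-→d5:-→d6:-→d7:-→d8:-→d9:-→d10:-→d11:-→d12:-→d13:-→d14:-→d15:-→d16:-→d17:-→d18:-→d19:-→d20:-→d21:-→d22:-→d23:-→d24:-→d25:-→d26:-→d27:H4→d28:-  best=H4
  + 144.0.0.0/4 (H7) depth=4
  + 151.2.0.0/16 (H7) depth=16
  ? 144.0.5.25  path d0:H4→d1:-→d2:-→d3:-→d4:H7→d5:-  best=H7
  ? 151.2.0.17  path d0:H4→d1:-→d2:-→d3:-→d4:H7→d5:-→d6:-→d7:-→d8:-→d9:-→d10:-→d11:-→d12:H0→d13:-→d14:-→d15:-→d16:H7  best=H7
  ? 151.2.0.1  path d0:H4→d1:-→d2:-→d3:-→d4:H7→d5:-→d6:-→d7:-→d8:-→d9:-→d10:-→d11:-→d12:H0→d13:-→d14:-→d15:-→d16:H7  best=H7
  ? 75.54.252.156  path d0:H4  best=H4
  del 141.75.57.62/32 (clear depth 32)
  + 212.189.16.0/20 (H3) depth=20
  + 212.0.0.0/8 (H5) depth=8
  + 212.0.0.0/8 (H2) depth=8
  + 212.189.18.192/28 (H7) depth=28
  + 151.2.147.0/24 (H7) depth=24
  ? 124.121.36.223  path d0:H4  best=H4
  + 212.189.16.0/20 (H7) depth=20
  ? 155.7.40.85  path d0:H4→d1:-→d2:-→d3:-→d4:H7  best=H7
  + 151.2.147.60/31 (H6) depth=31
  + 0.0.0.0/0 (H4) depth=0
  + 141.64.0.0/12 (H7) depth=12
  + 212.189.0.0/19 (H4) depth=19
  ? 151.2.147.5  path d0:H4→d1:-→d2:-→d3:-→d4:H7→d5:-→d6:-→d7:-→d8:-→d9:-→d10:-→d11:-→d12:H0→d13:-→d14:-→d15:-→d16:H7→d17:-→d18:-→d19:-→d20:-→d21:-→d22:-→d23:-→d24:H7→d25:-→d26:-  best=H7
  del 151.0.0.0/12 (clear depth 12)
  + 212.189.0.0/16 (H4) depth=16
  ? 151.2.147.61  path d0:H4→d1:-→d2:-→d3:-→d4:H7→d5:-→d6:-→d7:-→d8:-→d9:-→d10:-→d11:-→d12:-→d13:-→d14:-→d15:-→d16:H7→d17:-→d18:-→d19:-→d20:-→d21:-→d22:-→d23:-→d24:H7→d25:-→d26:-→d27:-→d28:-→d29:-→d30:-→d31:H6  best=H6
  + 0.0.0.0/0 (H2) depth=0
  del 144.0.0.0/4 (clear depth 4)

== LOOKUPS ==
["H3","H3","H6","H4","H7","H7","H7","H4","H4","H7","H7","H6"]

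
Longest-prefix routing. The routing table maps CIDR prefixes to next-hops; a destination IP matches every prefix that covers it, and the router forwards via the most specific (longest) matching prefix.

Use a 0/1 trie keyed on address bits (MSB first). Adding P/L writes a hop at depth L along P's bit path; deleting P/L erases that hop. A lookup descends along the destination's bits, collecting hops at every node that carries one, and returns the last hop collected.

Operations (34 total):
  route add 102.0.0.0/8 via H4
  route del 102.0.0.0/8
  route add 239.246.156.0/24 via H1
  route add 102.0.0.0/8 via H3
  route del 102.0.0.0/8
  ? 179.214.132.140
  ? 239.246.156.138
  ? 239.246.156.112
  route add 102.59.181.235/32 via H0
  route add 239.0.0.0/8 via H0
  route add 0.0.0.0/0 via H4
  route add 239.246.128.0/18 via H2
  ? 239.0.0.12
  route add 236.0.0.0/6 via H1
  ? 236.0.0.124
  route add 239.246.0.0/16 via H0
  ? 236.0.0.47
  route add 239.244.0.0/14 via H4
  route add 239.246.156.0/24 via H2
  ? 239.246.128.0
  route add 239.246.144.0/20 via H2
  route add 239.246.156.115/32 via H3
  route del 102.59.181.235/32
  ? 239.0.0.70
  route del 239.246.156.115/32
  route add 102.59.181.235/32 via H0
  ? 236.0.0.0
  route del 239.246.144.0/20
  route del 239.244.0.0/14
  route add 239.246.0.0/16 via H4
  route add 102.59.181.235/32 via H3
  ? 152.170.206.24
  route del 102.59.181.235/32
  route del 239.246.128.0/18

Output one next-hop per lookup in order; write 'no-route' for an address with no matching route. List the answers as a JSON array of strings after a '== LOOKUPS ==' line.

Process each operation:
  + 102.0.0.0/8 (H4) depth=8
  del 102.0.0.0/8 (clear depth 8)
  + 239.246.156.0/24 (H1) depth=24
  + 102.0.0.0/8 (H3) depth=8
  del 102.0.0.0/8 (clear depth 8)
  ? 179.214.132.140  path d0:-→d1:-  best=no-route
  ? 239.246.156.138  path d0:-→d1:-→d2:-→d3:-→d4:-→d5:-→d6:-→d7:-→d8:-→d9:-→d10:-→d11:-→d12:-→d13:-→d14:-→d15:-→d16:-→d17:-→d18:-→d19:-→d20:-→d21:-→d22:-→d23:-→d24:H1  best=H1
  ? 239.246.156.112  path d0:-→d1:-→d2:-→d3:-→d4:-→d5:-→d6:-→d7:-→d8:-→d9:-→d10:-→d11:-→d12:-→d13:-→d14:-→d15:-→d16:-→d17:-→d18:-→d19:-→d20:-→d21:-→d22:-→d23:-→d24:H1  best=H1
  + 102.59.181.235/32 (H0) depth=32
  + 239.0.0.0/8 (H0) depth=8
  + 0.0.0.0/0 (H4) depth=0
  + 239.246.128.0/18 (H2) depth=18
  ? 239.0.0.12  path d0:H4→d1:-→d2:-→d3:-→d4:-→d5:-→d6:-→d7:-→d8:H0  best=H0
  + 236.0.0.0/6 (H1) depth=6
  ? 236.0.0.124  path d0:H4→d1:-→d2:-→d3:-→d4:-→d5:-→d6:H1  best=H1
  + 239.246.0.0/16 (H0) depth=16
  ? 236.0.0.47  path d0:H4→d1:-→d2:-→d3:-→d4:-→d5:-→d6:H1  best=H1
  + 239.244.0.0/14 (H4) depth=14
  + 239.246.156.0/24 (H2) depth=24
  ? 239.246.128.0  path d0:H4→d1:-→d2:-→d3:-→d4:-→d5:-→d6:H1→d7:-→d8:H0→d9:-→d10:-→d11:-→d12:-→d13:-→d14:H4→d15:-→d16:H0→d17:-→d18:H2→d19:-  best=H2
  + 239.246.144.0/20 (H2) depth=20
  + 239.246.156.115/32 (H3) depth=32
  del 102.59.181.235/32 (clear depth 32)
  ? 239.0.0.70  path d0:H4→d1:-→d2:-→d3:-→d4:-→d5:-→d6:H1→d7:-→d8:H0  best=H0
  del 239.246.156.115/32 (clear depth 32)
  + 102.59.181.235/32 (H0) depth=32
  ? 236.0.0.0  path d0:H4→d1:-→d2:-→d3:-→d4:-→d5:-→d6:H1  best=H1
  del 239.246.144.0/20 (clear depth 20)
  del 239.244.0.0/14 (clear depth 14)
  + 239.246.0.0/16 (H4) depth=16
  + 102.59.181.235/32 (H3) depth=32
  ? 152.170.206.24  path d0:H4→d1:-  best=H4
  del 102.59.181.235/32 (clear depth 32)
  del 239.246.128.0/18 (clear depth 18)

== LOOKUPS ==
["no-route","H1","H1","H0","H1","H1","H2","H0","H1","H4"]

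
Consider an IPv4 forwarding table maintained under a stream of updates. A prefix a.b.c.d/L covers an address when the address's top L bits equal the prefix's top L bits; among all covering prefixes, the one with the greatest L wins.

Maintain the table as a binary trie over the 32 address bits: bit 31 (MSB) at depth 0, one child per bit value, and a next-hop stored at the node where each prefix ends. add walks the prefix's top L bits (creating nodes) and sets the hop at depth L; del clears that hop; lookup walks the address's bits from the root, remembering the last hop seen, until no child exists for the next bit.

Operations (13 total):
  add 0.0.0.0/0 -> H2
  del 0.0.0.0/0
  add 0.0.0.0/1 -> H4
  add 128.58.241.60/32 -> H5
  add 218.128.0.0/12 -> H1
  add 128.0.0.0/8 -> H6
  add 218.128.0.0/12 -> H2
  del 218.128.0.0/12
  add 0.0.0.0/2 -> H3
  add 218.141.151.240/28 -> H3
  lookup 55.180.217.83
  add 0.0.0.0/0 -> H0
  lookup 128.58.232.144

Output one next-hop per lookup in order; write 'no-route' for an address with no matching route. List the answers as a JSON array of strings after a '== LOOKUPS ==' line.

Trace:
  + 0.0.0.0/0 (H2) depth=0
  - 0.0.0.0/0 clear@0
  + 0.0.0.0/1 (H4) depth=1
  + 128.58.241.60/32 (H5) depth=32
  + 218.128.0.0/12 (H1) depth=12
  + 128.0.0.0/8 (H6) depth=8
  + 218.128.0.0/12 (H2) depth=12
  - 218.128.0.0/12 clear@12
  + 0.0.0.0/2 (H3) depth=2
  + 218.141.151.240/28 (H3) depth=28
  ? 55.180.217.83  path d0:-→d1:H4→d2:H3  best=H3
  + 0.0.0.0/0 (H0) depth=0
  ? 128.58.232.144  path d0:H0→d1:-→d2:-→d3:-→d4:-→d5:-→d6:-→d7:-→d8:H6→d9:-→d10:-→d11:-→d12:-→d13:-→d14:-→d15:-→d16:-→d17:-→d18:-→d19:-  best=H6

== LOOKUPS ==
["H3","H6"]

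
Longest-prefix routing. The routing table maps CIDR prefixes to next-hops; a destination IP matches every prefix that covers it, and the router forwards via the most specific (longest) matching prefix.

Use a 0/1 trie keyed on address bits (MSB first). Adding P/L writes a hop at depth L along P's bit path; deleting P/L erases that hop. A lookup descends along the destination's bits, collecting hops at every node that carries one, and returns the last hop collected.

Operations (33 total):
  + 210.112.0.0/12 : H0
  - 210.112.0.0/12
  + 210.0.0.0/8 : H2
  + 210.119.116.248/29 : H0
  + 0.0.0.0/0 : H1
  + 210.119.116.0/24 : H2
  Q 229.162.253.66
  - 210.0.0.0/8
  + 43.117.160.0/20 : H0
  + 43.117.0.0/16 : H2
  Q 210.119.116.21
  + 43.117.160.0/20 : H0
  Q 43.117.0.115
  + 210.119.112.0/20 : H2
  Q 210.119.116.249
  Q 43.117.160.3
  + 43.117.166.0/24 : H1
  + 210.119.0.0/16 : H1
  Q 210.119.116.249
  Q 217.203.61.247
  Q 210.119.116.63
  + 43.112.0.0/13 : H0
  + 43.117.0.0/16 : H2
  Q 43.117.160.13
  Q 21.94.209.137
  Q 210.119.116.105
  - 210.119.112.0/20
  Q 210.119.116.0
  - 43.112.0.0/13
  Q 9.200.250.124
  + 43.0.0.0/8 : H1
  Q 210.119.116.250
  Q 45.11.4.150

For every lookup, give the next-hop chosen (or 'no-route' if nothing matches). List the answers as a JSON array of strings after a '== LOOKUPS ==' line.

Process each operation:
  + 210.112.0.0/12 (H0) depth=12
  - 210.112.0.0/12 clear@12
  + 210.0.0.0/8 (H2) depth=8
  + 210.119.116.248/29 (H0) depth=29
  + 0.0.0.0/0 (H1) depth=0
  + 210.119.116.0/24 (H2) depth=24
  Q 229.162.253.66: descend 11 ; hops seen [H1] ; pick H1
  - 210.0.0.0/8 clear@8
  + 43.117.160.0/20 (H0) depth=20
  + 43.117.0.0/16 (H2) depth=16
  Q 210.119.116.21: descend 110100100111011101110100 ; hops seen [H1,H2] ; pick H2
  + 43.117.160.0/20 (H0) depth=20
  Q 43.117.0.115: descend 0010101101110101 ; hops seen [H1,H2] ; pick H2
  + 210.119.112.0/20 (H2) depth=20
  Q 210.119.116.249: descend 11010010011101110111010011111 ; hops seen [H1,H2,H2,H0] ; pick H0
  Q 43.117.160.3: descend 00101011011101011010 ; hops seen [H1,H2,H0] ; pick H0
  + 43.117.166.0/24 (H1) depth=24
  + 210.119.0.0/16 (H1) depth=16
  Q 210.119.116.249: descend 11010010011101110111010011111 ; hops seen [H1,H1,H2,H2,H0] ; pick H0
  Q 217.203.61.247: descend 1101 ; hops seen [H1] ; pick H1
  Q 210.119.116.63: descend 110100100111011101110100 ; hops seen [H1,H1,H2,H2] ; pick H2
  + 43.112.0.0/13 (H0) depth=13
  + 43.117.0.0/16 (H2) depth=16
  Q 43.117.160.13: descend 001010110111010110100 ; hops seen [H1,H0,H2,H0] ; pick H0
  Q 21.94.209.137: descend 00 ; hops seen [H1] ; pick H1
  Q 210.119.116.105: descend 110100100111011101110100 ; hops seen [H1,H1,H2,H2] ; pick H2
  - 210.119.112.0/20 clear@20
  Q 210.119.116.0: descend 110100100111011101110100 ; hops seen [H1,H1,H2] ; pick H2
  - 43.112.0.0/13 clear@13
  Q 9.200.250.124: descend 00 ; hops seen [H1] ; pick H1
  + 43.0.0.0/8 (H1) depth=8
  Q 210.119.116.250: descend 11010010011101110111010011111 ; hops seen [H1,H1,H2,H0] ; pick H0
  Q 45.11.4.150: descend 00101 ; hops seen [H1] ; pick H1

== LOOKUPS ==
["H1","H2","H2","H0","H0","H0","H1","H2","H0","H1","H2","H2","H1","H0","H1"]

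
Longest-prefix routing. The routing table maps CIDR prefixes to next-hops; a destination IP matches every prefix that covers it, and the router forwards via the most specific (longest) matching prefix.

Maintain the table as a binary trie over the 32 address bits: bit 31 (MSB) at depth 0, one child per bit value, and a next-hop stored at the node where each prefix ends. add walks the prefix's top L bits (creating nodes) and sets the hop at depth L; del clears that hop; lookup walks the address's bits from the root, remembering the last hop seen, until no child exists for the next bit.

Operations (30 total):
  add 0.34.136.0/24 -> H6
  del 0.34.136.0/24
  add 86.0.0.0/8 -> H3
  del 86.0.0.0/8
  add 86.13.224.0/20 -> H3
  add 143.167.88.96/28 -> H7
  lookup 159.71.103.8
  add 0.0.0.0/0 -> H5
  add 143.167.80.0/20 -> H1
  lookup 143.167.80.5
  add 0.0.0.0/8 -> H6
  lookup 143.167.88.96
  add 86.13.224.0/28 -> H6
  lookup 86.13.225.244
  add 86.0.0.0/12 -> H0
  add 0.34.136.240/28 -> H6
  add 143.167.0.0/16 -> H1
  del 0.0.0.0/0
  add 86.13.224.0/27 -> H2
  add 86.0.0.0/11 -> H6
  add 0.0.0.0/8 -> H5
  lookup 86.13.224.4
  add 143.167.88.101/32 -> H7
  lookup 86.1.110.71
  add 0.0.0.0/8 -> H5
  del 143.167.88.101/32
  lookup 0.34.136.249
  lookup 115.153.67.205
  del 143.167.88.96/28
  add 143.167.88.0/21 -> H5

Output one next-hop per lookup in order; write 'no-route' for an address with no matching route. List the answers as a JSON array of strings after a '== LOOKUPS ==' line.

Apply in order:
  add 0.34.136.0/24 -> H6 at depth 24
  - 0.34.136.0/24 clear@24
  add 86.0.0.0/8 -> H3 at depth 8
  - 86.0.0.0/8 clear@8
  add 86.13.224.0/20 -> H3 at depth 20
  add 143.167.88.96/28 -> H7 at depth 28
  ? 159.71.103.8  path d0:-→d1:-→d2:-→d3:-  best=no-route
  add 0.0.0.0/0 -> H5 at depth 0
  add 143.167.80.0/20 -> H1 at depth 20
  ? 143.167.80.5  path d0:H5→d1:-→d2:-→d3:-→d4:-→d5:-→d6:-→d7:-→d8:-→d9:-→d10:-→d11:-→d12:-→d13:-→d14:-→d15:-→d16:-→d17:-→d18:-→d19:-→d20:H1  best=H1
  add 0.0.0.0/8 -> H6 at depth 8
  ? 143.167.88.96  path d0:H5→d1:-→d2:-→d3:-→d4:-→d5:-→d6:-→d7:-→d8:-→d9:-→d10:-→d11:-→d12:-→d13:-→d14:-→d15:-→d16:-→d17:-→d18:-→d19:-→d20:H1→d21:-→d22:-→d23:-→d24:-→d25:-→d26:-→d27:-→d28:H7  best=H7
  add 86.13.224.0/28 -> H6 at depth 28
  ? 86.13.225.244  path d0:H5→d1:-→d2:-→d3:-→d4:-→d5:-→d6:-→d7:-→d8:-→d9:-→d10:-→d11:-→d12:-→d13:-→d14:-→d15:-→d16:-→d17:-→d18:-→d19:-→d20:H3→d21:-→d22:-→d23:-  best=H3
  add 86.0.0.0/12 -> H0 at depth 12
  add 0.34.136.240/28 -> H6 at depth 28
  add 143.167.0.0/16 -> H1 at depth 16
  - 0.0.0.0/0 clear@0
  add 86.13.224.0/27 -> H2 at depth 27
  add 86.0.0.0/11 -> H6 at depth 11
  add 0.0.0.0/8 -> H5 at depth 8
  ? 86.13.224.4  path d0:-→d1:-→d2:-→d3:-→d4:-→d5:-→d6:-→d7:-→d8:-→d9:-→d10:-→d11:H6→d12:H0→d13:-→d14:-→d15:-→d16:-→d17:-→d18:-→d19:-→d20:H3→d21:-→d22:-→d23:-→d24:-→d25:-→d26:-→d27:H2→d28:H6  best=H6
  add 143.167.88.101/32 -> H7 at depth 32
  ? 86.1.110.71  path d0:-→d1:-→d2:-→d3:-→d4:-→d5:-→d6:-→d7:-→d8:-→d9:-→d10:-→d11:H6→d12:H0  best=H0
  add 0.0.0.0/8 -> H5 at depth 8
  - 143.167.88.101/32 clear@32
  ? 0.34.136.249  path d0:-→d1:-→d2:-→d3:-→d4:-→d5:-→d6:-→d7:-→d8:H5→d9:-→d10:-→d11:-→d12:-→d13:-→d14:-→d15:-→d16:-→d17:-→d18:-→d19:-→d20:-→d21:-→d22:-→d23:-→d24:-→d25:-→d26:-→d27:-→d28:H6  best=H6
  ? 115.153.67.205  path d0:-→d1:-→d2:-  best=no-route
  - 143.167.88.96/28 clear@28
  add 143.167.88.0/21 -> H5 at depth 21

== LOOKUPS ==
["no-route","H1","H7","H3","H6","H0","H6","no-route"]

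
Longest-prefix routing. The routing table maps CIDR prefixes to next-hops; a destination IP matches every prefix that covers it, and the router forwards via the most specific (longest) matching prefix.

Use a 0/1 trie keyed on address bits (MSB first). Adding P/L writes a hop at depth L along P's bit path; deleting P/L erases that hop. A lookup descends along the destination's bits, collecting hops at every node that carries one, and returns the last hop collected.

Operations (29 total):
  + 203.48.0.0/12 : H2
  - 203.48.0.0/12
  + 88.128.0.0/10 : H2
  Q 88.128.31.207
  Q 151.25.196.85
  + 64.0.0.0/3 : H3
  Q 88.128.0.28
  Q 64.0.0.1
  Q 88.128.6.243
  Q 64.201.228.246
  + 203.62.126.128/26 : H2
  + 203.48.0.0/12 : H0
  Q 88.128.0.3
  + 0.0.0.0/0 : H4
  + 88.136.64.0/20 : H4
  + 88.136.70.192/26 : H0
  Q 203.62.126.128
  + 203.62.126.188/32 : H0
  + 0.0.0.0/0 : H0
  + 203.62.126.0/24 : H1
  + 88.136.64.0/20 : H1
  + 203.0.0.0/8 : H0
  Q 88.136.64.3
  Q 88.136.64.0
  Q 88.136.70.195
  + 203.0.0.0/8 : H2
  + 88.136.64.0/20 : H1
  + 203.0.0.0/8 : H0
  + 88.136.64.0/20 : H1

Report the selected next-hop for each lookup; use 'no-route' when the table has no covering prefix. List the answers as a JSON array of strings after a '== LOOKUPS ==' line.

Trace:
  add 203.48.0.0/12 -> H2 at depth 12
  del 203.48.0.0/12 (clear depth 12)
  add 88.128.0.0/10 -> H2 at depth 10
  lookup 88.128.31.207: bits 0101100010 walk d0:-→d1:-→d2:-→d3:-→d4:-→d5:-→d6:-→d7:-→d8:-→d9:-→d10:H2 -> H2
  lookup 151.25.196.85: bits 1 walk d0:-→d1:- -> no-route
  add 64.0.0.0/3 -> H3 at depth 3
  lookup 88.128.0.28: bits 0101100010 walk d0:-→d1:-→d2:-→d3:H3→d4:-→d5:-→d6:-→d7:-→d8:-→d9:-→d10:H2 -> H2
  lookup 64.0.0.1: bits 010 walk d0:-→d1:-→d2:-→d3:H3 -> H3
  lookup 88.128.6.243: bits 0101100010 walk d0:-→d1:-→d2:-→d3:H3→d4:-→d5:-→d6:-→d7:-→d8:-→d9:-→d10:H2 -> H2
  lookup 64.201.228.246: bits 010 walk d0:-→d1:-→d2:-→d3:H3 -> H3
  add 203.62.126.128/26 -> H2 at depth 26
  add 203.48.0.0/12 -> H0 at depth 12
  lookup 88.128.0.3: bits 0101100010 walk d0:-→d1:-→d2:-→d3:H3→d4:-→d5:-→d6:-→d7:-→d8:-→d9:-→d10:H2 -> H2
  add 0.0.0.0/0 -> H4 at depth 0
  add 88.136.64.0/20 -> H4 at depth 20
  add 88.136.70.192/26 -> H0 at depth 26
  lookup 203.62.126.128: bits 11001011001111100111111010 walk d0:H4→d1:-→d2:-→d3:-→d4:-→d5:-→d6:-→d7:-→d8:-→d9:-→d10:-→d11:-→d12:H0→d13:-→d14:-→d15:-→d16:-→d17:-→d18:-→d19:-→d20:-→d21:-→d22:-→d23:-→d24:-→d25:-→d26:H2 -> H2
  add 203.62.126.188/32 -> H0 at depth 32
  add 0.0.0.0/0 -> H0 at depth 0
  add 203.62.126.0/24 -> H1 at depth 24
  add 88.136.64.0/20 -> H1 at depth 20
  add 203.0.0.0/8 -> H0 at depth 8
  lookup 88.136.64.3: bits 010110001000100001000 walk d0:H0→d1:-→d2:-→d3:H3→d4:-→d5:-→d6:-→d7:-→d8:-→d9:-→d10:H2→d11:-→d12:-→d13:-→d14:-→d15:-→d16:-→d17:-→d18:-→d19:-→d20:H1→d21:- -> H1
  lookup 88.136.64.0: bits 010110001000100001000 walk d0:H0→d1:-→d2:-→d3:H3→d4:-→d5:-→d6:-→d7:-→d8:-→d9:-→d10:H2→d11:-→d12:-→d13:-→d14:-→d15:-→d16:-→d17:-→d18:-→d19:-→d20:H1→d21:- -> H1
  lookup 88.136.70.195: bits 01011000100010000100011011 walk d0:H0→d1:-→d2:-→d3:H3→d4:-→d5:-→d6:-→d7:-→d8:-→d9:-→d10:H2→d11:-→d12:-→d13:-→d14:-→d15:-→d16:-→d17:-→d18:-→d19:-→d20:H1→d21:-→d22:-→d23:-→d24:-→d25:-→d26:H0 -> H0
  add 203.0.0.0/8 -> H2 at depth 8
  add 88.136.64.0/20 -> H1 at depth 20
  add 203.0.0.0/8 -> H0 at depth 8
  add 88.136.64.0/20 -> H1 at depth 20

== LOOKUPS ==
["H2","no-route","H2","H3","H2","H3","H2","H2","H1","H1","H0"]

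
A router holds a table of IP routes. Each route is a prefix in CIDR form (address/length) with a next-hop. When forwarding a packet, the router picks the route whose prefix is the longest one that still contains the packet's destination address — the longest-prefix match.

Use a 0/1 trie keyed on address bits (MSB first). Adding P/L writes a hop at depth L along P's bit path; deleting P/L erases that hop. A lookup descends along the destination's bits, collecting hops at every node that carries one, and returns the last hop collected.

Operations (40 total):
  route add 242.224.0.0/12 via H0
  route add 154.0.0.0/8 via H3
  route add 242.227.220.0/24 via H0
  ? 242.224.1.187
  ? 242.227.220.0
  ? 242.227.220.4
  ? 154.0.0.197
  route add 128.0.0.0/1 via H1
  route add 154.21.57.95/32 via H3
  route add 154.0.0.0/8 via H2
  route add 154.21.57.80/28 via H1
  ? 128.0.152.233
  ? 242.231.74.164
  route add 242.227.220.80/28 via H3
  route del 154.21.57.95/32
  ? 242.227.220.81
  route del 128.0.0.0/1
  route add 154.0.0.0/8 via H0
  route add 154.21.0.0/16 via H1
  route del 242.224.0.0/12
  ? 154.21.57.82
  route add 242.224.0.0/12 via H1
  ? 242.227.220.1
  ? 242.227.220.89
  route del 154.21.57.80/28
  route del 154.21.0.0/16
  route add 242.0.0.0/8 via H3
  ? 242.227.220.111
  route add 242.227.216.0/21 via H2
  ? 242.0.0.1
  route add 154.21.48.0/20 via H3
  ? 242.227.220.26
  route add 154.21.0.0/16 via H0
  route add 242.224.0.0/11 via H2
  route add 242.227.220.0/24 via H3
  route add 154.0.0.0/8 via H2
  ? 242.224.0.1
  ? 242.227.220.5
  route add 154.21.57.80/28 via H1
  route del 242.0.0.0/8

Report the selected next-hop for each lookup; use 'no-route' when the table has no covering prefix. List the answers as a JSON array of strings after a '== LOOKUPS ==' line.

Process each operation:
  add 242.224.0.0/12 -> H0 at depth 12
  add 154.0.0.0/8 -> H3 at depth 8
  add 242.227.220.0/24 -> H0 at depth 24
  ? 242.224.1.187  path d0:-→d1:-→d2:-→d3:-→d4:-→d5:-→d6:-→d7:-→d8:-→d9:-→d10:-→d11:-→d12:H0→d13:-→d14:-  best=H0
  ? 242.227.220.0  path d0:-→d1:-→d2:-→d3:-→d4:-→d5:-→d6:-→d7:-→d8:-→d9:-→d10:-→d11:-→d12:H0→d13:-→d14:-→d15:-→d16:-→d17:-→d18:-→d19:-→d20:-→d21:-→d22:-→d23:-→d24:H0  best=H0
  ? 242.227.220.4  path d0:-→d1:-→d2:-→d3:-→d4:-→d5:-→d6:-→d7:-→d8:-→d9:-→d10:-→d11:-→d12:H0→d13:-→d14:-→d15:-→d16:-→d17:-→d18:-→d19:-→d20:-→d21:-→d22:-→d23:-→d24:H0  best=H0
  ? 154.0.0.197  path d0:-→d1:-→d2:-→d3:-→d4:-→d5:-→d6:-→d7:-→d8:H3  best=H3
  add 128.0.0.0/1 -> H1 at depth 1
  add 154.21.57.95/32 -> H3 at depth 32
  add 154.0.0.0/8 -> H2 at depth 8
  add 154.21.57.80/28 -> H1 at depth 28
  ? 128.0.152.233  path d0:-→d1:H1→d2:-→d3:-  best=H1
  ? 242.231.74.164  path d0:-→d1:H1→d2:-→d3:-→d4:-→d5:-→d6:-→d7:-→d8:-→d9:-→d10:-→d11:-→d12:H0→d13:-  best=H0
  add 242.227.220.80/28 -> H3 at depth 28
  - 154.21.57.95/32 clear@32
  ? 242.227.220.81  path d0:-→d1:H1→d2:-→d3:-→d4:-→d5:-→d6:-→d7:-→d8:-→d9:-→d10:-→d11:-→d12:H0→d13:-→d14:-→d15:-→d16:-→d17:-→d18:-→d19:-→d20:-→d21:-→d22:-→d23:-→d24:H0→d25:-→d26:-→d27:-→d28:H3  best=H3
  - 128.0.0.0/1 clear@1
  add 154.0.0.0/8 -> H0 at depth 8
  add 154.21.0.0/16 -> H1 at depth 16
  - 242.224.0.0/12 clear@12
  ? 154.21.57.82  path d0:-→d1:-→d2:-→d3:-→d4:-→d5:-→d6:-→d7:-→d8:H0→d9:-→d10:-→d11:-→d12:-→d13:-→d14:-→d15:-→d16:H1→d17:-→d18:-→d19:-→d20:-→d21:-→d22:-→d23:-→d24:-→d25:-→d26:-→d27:-→d28:H1  best=H1
  add 242.224.0.0/12 -> H1 at depth 12
  ? 242.227.220.1  path d0:-→d1:-→d2:-→d3:-→d4:-→d5:-→d6:-→d7:-→d8:-→d9:-→d10:-→d11:-→d12:H1→d13:-→d14:-→d15:-→d16:-→d17:-→d18:-→d19:-→d20:-→d21:-→d22:-→d23:-→d24:H0→d25:-  best=H0
  ? 242.227.220.89  path d0:-→d1:-→d2:-→d3:-→d4:-→d5:-→d6:-→d7:-→d8:-→d9:-→d10:-→d11:-→d12:H1→d13:-→d14:-→d15:-→d16:-→d17:-→d18:-→d19:-→d20:-→d21:-→d22:-→d23:-→d24:H0→d25:-→d26:-→d27:-→d28:H3  best=H3
  - 154.21.57.80/28 clear@28
  - 154.21.0.0/16 clear@16
  add 242.0.0.0/8 -> H3 at depth 8
  ? 242.227.220.111  path d0:-→d1:-→d2:-→d3:-→d4:-→d5:-→d6:-→d7:-→d8:H3→d9:-→d10:-→d11:-→d12:H1→d13:-→d14:-→d15:-→d16:-→d17:-→d18:-→d19:-→d20:-→d21:-→d22:-→d23:-→d24:H0→d25:-→d26:-  best=H0
  add 242.227.216.0/21 -> H2 at depth 21
  ? 242.0.0.1  path d0:-→d1:-→d2:-→d3:-→d4:-→d5:-→d6:-→d7:-→d8:H3  best=H3
  add 154.21.48.0/20 -> H3 at depth 20
  ? 242.227.220.26  path d0:-→d1:-→d2:-→d3:-→d4:-→d5:-→d6:-→d7:-→d8:H3→d9:-→d10:-→d11:-→d12:H1→d13:-→d14:-→d15:-→d16:-→d17:-→d18:-→d19:-→d20:-→d21:H2→d22:-→d23:-→d24:H0→d25:-  best=H0
  add 154.21.0.0/16 -> H0 at depth 16
  add 242.224.0.0/11 -> H2 at depth 11
  add 242.227.220.0/24 -> H3 at depth 24
  add 154.0.0.0/8 -> H2 at depth 8
  ? 242.224.0.1  path d0:-→d1:-→d2:-→d3:-→d4:-→d5:-→d6:-→d7:-→d8:H3→d9:-→d10:-→d11:H2→d12:H1→d13:-→d14:-  best=H1
  ? 242.227.220.5  path d0:-→d1:-→d2:-→d3:-→d4:-→d5:-→d6:-→d7:-→d8:H3→d9:-→d10:-→d11:H2→d12:H1→d13:-→d14:-→d15:-→d16:-→d17:-→d18:-→d19:-→d20:-→d21:H2→d22:-→d23:-→d24:H3→d25:-  best=H3
  add 154.21.57.80/28 -> H1 at depth 28
  - 242.0.0.0/8 clear@8

== LOOKUPS ==
["H0","H0","H0","H3","H1","H0","H3","H1","H0","H3","H0","H3","H0","H1","H3"]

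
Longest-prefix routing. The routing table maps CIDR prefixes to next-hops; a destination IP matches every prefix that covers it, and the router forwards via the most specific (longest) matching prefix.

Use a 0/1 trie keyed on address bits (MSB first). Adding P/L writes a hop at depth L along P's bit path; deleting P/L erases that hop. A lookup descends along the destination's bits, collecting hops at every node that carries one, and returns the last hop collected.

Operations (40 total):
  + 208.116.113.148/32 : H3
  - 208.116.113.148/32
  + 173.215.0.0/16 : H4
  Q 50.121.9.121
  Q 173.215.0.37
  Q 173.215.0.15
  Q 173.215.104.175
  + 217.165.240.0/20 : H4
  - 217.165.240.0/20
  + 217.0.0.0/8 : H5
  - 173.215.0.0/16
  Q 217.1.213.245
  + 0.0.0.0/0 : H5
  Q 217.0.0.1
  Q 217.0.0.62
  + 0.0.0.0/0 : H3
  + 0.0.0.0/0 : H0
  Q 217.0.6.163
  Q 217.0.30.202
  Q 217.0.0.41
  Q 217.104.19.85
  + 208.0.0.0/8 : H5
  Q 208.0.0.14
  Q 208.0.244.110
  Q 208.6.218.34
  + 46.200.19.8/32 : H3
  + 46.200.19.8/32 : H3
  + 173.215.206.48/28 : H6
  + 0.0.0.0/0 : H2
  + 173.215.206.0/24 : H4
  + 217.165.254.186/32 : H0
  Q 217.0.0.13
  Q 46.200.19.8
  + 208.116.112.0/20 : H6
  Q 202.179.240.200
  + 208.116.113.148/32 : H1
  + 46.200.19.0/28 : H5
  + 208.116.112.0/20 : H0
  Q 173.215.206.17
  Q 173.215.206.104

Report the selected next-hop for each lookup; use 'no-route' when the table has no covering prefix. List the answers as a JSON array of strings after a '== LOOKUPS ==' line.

Process each operation:
  + 208.116.113.148/32 (H3) depth=32
  - 208.116.113.148/32 clear@32
  + 173.215.0.0/16 (H4) depth=16
  lookup 50.121.9.121: bits ε walk d0:- -> no-route
  lookup 173.215.0.37: bits 1010110111010111 walk d0:-→d1:-→d2:-→d3:-→d4:-→d5:-→d6:-→d7:-→d8:-→d9:-→d10:-→d11:-→d12:-→d13:-→d14:-→d15:-→d16:H4 -> H4
  lookup 173.215.0.15: bits 1010110111010111 walk d0:-→d1:-→d2:-→d3:-→d4:-→d5:-→d6:-→d7:-→d8:-→d9:-→d10:-→d11:-→d12:-→d13:-→d14:-→d15:-→d16:H4 -> H4
  lookup 173.215.104.175: bits 1010110111010111 walk d0:-→d1:-→d2:-→d3:-→d4:-→d5:-→d6:-→d7:-→d8:-→d9:-→d10:-→d11:-→d12:-→d13:-→d14:-→d15:-→d16:H4 -> H4
  + 217.165.240.0/20 (H4) depth=20
  - 217.165.240.0/20 clear@20
  + 217.0.0.0/8 (H5) depth=8
  - 173.215.0.0/16 clear@16
  lookup 217.1.213.245: bits 11011001 walk d0:-→d1:-→d2:-→d3:-→d4:-→d5:-→d6:-→d7:-→d8:H5 -> H5
  + 0.0.0.0/0 (H5) depth=0
  lookup 217.0.0.1: bits 11011001 walk d0:H5→d1:-→d2:-→d3:-→d4:-→d5:-→d6:-→d7:-→d8:H5 -> H5
  lookup 217.0.0.62: bits 11011001 walk d0:H5→d1:-→d2:-→d3:-→d4:-→d5:-→d6:-→d7:-→d8:H5 -> H5
  + 0.0.0.0/0 (H3) depth=0
  + 0.0.0.0/0 (H0) depth=0
  lookup 217.0.6.163: bits 11011001 walk d0:H0→d1:-→d2:-→d3:-→d4:-→d5:-→d6:-→d7:-→d8:H5 -> H5
  lookup 217.0.30.202: bits 11011001 walk d0:H0→d1:-→d2:-→d3:-→d4:-→d5:-→d6:-→d7:-→d8:H5 -> H5
  lookup 217.0.0.41: bits 11011001 walk d0:H0→d1:-→d2:-→d3:-→d4:-→d5:-→d6:-→d7:-→d8:H5 -> H5
  lookup 217.104.19.85: bits 11011001 walk d0:H0→d1:-→d2:-→d3:-→d4:-→d5:-→d6:-→d7:-→d8:H5 -> H5
  + 208.0.0.0/8 (H5) depth=8
  lookup 208.0.0.14: bits 110100000 walk d0:H0→d1:-→d2:-→d3:-→d4:-→d5:-→d6:-→d7:-→d8:H5→d9:- -> H5
  lookup 208.0.244.110: bits 110100000 walk d0:H0→d1:-→d2:-→d3:-→d4:-→d5:-→d6:-→d7:-→d8:H5→d9:- -> H5
  lookup 208.6.218.34: bits 110100000 walk d0:H0→d1:-→d2:-→d3:-→d4:-→d5:-→d6:-→d7:-→d8:H5→d9:- -> H5
  + 46.200.19.8/32 (H3) depth=32
  + 46.200.19.8/32 (H3) depth=32
  + 173.215.206.48/28 (H6) depth=28
  + 0.0.0.0/0 (H2) depth=0
  + 173.215.206.0/24 (H4) depth=24
  + 217.165.254.186/32 (H0) depth=32
  lookup 217.0.0.13: bits 11011001 walk d0:H2→d1:-→d2:-→d3:-→d4:-→d5:-→d6:-→d7:-→d8:H5 -> H5
  lookup 46.200.19.8: bits 00101110110010000001001100001000 walk d0:H2→d1:-→d2:-→d3:-→d4:-→d5:-→d6:-→d7:-→d8:-→d9:-→d10:-→d11:-→d12:-→d13:-→d14:-→d15:-→d16:-→d17:-→d18:-→d19:-→d20:-→d21:-→d22:-→d23:-→d24:-→d25:-→d26:-→d27:-→d28:-→d29:-→d30:-→d31:-→d32:H3 -> H3
  + 208.116.112.0/20 (H6) depth=20
  lookup 202.179.240.200: bits 110 walk d0:H2→d1:-→d2:-→d3:- -> H2
  + 208.116.113.148/32 (H1) depth=32
  + 46.200.19.0/28 (H5) depth=28
  + 208.116.112.0/20 (H0) depth=20
  lookup 173.215.206.17: bits 10101101110101111100111000 walk d0:H2→d1:-→d2:-→d3:-→d4:-→d5:-→d6:-→d7:-→d8:-→d9:-→d10:-→d11:-→d12:-→d13:-→d14:-→d15:-→d16:-→d17:-→d18:-→d19:-→d20:-→d21:-→d22:-→d23:-→d24:H4→d25:-→d26:- -> H4
  lookup 173.215.206.104: bits 1010110111010111110011100 walk d0:H2→d1:-→d2:-→d3:-→d4:-→d5:-→d6:-→d7:-→d8:-→d9:-→d10:-→d11:-→d12:-→d13:-→d14:-→d15:-→d16:-→d17:-→d18:-→d19:-→d20:-→d21:-→d22:-→d23:-→d24:H4→d25:- -> H4

== LOOKUPS ==
["no-route","H4","H4","H4","H5","H5","H5","H5","H5","H5","H5","H5","H5","H5","H5","H3","H2","H4","H4"]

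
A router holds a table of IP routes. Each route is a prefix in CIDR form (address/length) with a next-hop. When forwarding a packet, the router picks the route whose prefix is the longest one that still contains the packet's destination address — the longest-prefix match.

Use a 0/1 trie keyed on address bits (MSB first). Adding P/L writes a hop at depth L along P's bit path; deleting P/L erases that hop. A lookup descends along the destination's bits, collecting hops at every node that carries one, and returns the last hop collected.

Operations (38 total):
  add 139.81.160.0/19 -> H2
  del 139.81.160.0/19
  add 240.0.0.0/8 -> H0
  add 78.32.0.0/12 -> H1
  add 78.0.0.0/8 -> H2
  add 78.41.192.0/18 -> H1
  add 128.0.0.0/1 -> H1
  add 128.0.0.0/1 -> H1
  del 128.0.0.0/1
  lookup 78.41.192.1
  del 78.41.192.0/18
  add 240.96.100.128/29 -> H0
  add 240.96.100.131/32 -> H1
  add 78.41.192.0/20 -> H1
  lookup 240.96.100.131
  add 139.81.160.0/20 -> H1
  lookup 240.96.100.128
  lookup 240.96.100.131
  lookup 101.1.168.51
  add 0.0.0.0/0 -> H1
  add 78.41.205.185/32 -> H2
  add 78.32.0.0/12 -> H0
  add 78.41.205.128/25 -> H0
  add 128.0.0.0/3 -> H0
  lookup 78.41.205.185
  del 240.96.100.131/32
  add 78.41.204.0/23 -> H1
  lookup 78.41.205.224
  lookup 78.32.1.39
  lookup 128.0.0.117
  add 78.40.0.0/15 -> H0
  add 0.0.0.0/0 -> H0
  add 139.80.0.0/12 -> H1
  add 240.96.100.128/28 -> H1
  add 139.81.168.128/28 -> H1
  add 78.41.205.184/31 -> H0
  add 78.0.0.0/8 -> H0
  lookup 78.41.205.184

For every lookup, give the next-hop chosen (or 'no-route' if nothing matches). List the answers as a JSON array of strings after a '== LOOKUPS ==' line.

Trace:
  add 139.81.160.0/19 -> H2 at depth 19
  - 139.81.160.0/19 clear@19
  add 240.0.0.0/8 -> H0 at depth 8
  add 78.32.0.0/12 -> H1 at depth 12
  add 78.0.0.0/8 -> H2 at depth 8
  add 78.41.192.0/18 -> H1 at depth 18
  add 128.0.0.0/1 -> H1 at depth 1
  add 128.0.0.0/1 -> H1 at depth 1
  - 128.0.0.0/1 clear@1
  Q 78.41.192.1: descend 010011100010100111 ; hops seen [H2,H1,H1] ; pick H1
  - 78.41.192.0/18 clear@18
  add 240.96.100.128/29 -> H0 at depth 29
  add 240.96.100.131/32 -> H1 at depth 32
  add 78.41.192.0/20 -> H1 at depth 20
  Q 240.96.100.131: descend 11110000011000000110010010000011 ; hops seen [H0,H0,H1] ; pick H1
  add 139.81.160.0/20 -> H1 at depth 20
  Q 240.96.100.128: descend 111100000110000001100100100000 ; hops seen [H0,H0] ; pick H0
  Q 240.96.100.131: descend 11110000011000000110010010000011 ; hops seen [H0,H0,H1] ; pick H1
  Q 101.1.168.51: descend 01 ; hops seen [∅] ; pick no-route
  add 0.0.0.0/0 -> H1 at depth 0
  add 78.41.205.185/32 -> H2 at depth 32
  add 78.32.0.0/12 -> H0 at depth 12
  add 78.41.205.128/25 -> H0 at depth 25
  add 128.0.0.0/3 -> H0 at depth 3
  Q 78.41.205.185: descend 01001110001010011100110110111001 ; hops seen [H1,H2,H0,H1,H0,H2] ; pick H2
  - 240.96.100.131/32 clear@32
  add 78.41.204.0/23 -> H1 at depth 23
  Q 78.41.205.224: descend 0100111000101001110011011 ; hops seen [H1,H2,H0,H1,H1,H0] ; pick H0
  Q 78.32.1.39: descend 010011100010 ; hops seen [H1,H2,H0] ; pick H0
  Q 128.0.0.117: descend 1000 ; hops seen [H1,H0] ; pick H0
  add 78.40.0.0/15 -> H0 at depth 15
  add 0.0.0.0/0 -> H0 at depth 0
  add 139.80.0.0/12 -> H1 at depth 12
  add 240.96.100.128/28 -> H1 at depth 28
  add 139.81.168.128/28 -> H1 at depth 28
  add 78.41.205.184/31 -> H0 at depth 31
  add 78.0.0.0/8 -> H0 at depth 8
  Q 78.41.205.184: descend 0100111000101001110011011011100 ; hops seen [H0,H0,H0,H0,H1,H1,H0,H0] ; pick H0

== LOOKUPS ==
["H1","H1","H0","H1","no-route","H2","H0","H0","H0","H0"]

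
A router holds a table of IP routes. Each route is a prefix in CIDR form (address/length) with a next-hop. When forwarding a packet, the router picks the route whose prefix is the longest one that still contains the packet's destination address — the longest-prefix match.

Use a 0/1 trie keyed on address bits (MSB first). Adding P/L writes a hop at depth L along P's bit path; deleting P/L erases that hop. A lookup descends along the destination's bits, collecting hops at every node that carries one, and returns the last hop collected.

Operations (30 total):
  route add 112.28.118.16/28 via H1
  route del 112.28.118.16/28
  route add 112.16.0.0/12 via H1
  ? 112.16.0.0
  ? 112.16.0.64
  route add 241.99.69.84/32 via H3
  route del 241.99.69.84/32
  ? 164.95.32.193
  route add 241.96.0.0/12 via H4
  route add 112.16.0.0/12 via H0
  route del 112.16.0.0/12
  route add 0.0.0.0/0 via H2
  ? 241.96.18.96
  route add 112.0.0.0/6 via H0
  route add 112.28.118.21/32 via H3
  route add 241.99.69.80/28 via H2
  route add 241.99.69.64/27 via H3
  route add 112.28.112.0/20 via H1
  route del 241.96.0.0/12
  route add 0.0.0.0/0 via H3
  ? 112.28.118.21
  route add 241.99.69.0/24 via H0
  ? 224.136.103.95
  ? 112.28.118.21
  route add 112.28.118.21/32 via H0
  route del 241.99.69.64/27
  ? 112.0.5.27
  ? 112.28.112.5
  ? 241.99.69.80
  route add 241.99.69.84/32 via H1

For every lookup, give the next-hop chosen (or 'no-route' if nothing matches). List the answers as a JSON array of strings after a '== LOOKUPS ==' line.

Process each operation:
  add 112.28.118.16/28 -> H1 at depth 28
  - 112.28.118.16/28 clear@28
  add 112.16.0.0/12 -> H1 at depth 12
  lookup 112.16.0.0: bits 011100000001 walk d0:-→d1:-→d2:-→d3:-→d4:-→d5:-→d6:-→d7:-→d8:-→d9:-→d10:-→d11:-→d12:H1 -> H1
  lookup 112.16.0.64: bits 011100000001 walk d0:-→d1:-→d2:-→d3:-→d4:-→d5:-→d6:-→d7:-→d8:-→d9:-→d10:-→d11:-→d12:H1 -> H1
  add 241.99.69.84/32 -> H3 at depth 32
  - 241.99.69.84/32 clear@32
  lookup 164.95.32.193: bits 1 walk d0:-→d1:- -> no-route
  add 241.96.0.0/12 -> H4 at depth 12
  add 112.16.0.0/12 -> H0 at depth 12
  - 112.16.0.0/12 clear@12
  add 0.0.0.0/0 -> H2 at depth 0
  lookup 241.96.18.96: bits 11110001011000 walk d0:H2→d1:-→d2:-→d3:-→d4:-→d5:-→d6:-→d7:-→d8:-→d9:-→d10:-→d11:-→d12:H4→d13:-→d14:- -> H4
  add 112.0.0.0/6 -> H0 at depth 6
  add 112.28.118.21/32 -> H3 at depth 32
  add 241.99.69.80/28 -> H2 at depth 28
  add 241.99.69.64/27 -> H3 at depth 27
  add 112.28.112.0/20 -> H1 at depth 20
  - 241.96.0.0/12 clear@12
  add 0.0.0.0/0 -> H3 at depth 0
  lookup 112.28.118.21: bits 01110000000111000111011000010101 walk d0:H3→d1:-→d2:-→d3:-→d4:-→d5:-→d6:H0→d7:-→d8:-→d9:-→d10:-→d11:-→d12:-→d13:-→d14:-→d15:-→d16:-→d17:-→d18:-→d19:-→d20:H1→d21:-→d22:-→d23:-→d24:-→d25:-→d26:-→d27:-→d28:-→d29:-→d30:-→d31:-→d32:H3 -> H3
  add 241.99.69.0/24 -> H0 at depth 24
  lookup 224.136.103.95: bits 111 walk d0:H3→d1:-→d2:-→d3:- -> H3
  lookup 112.28.118.21: bits 01110000000111000111011000010101 walk d0:H3→d1:-→d2:-→d3:-→d4:-→d5:-→d6:H0→d7:-→d8:-→d9:-→d10:-→d11:-→d12:-→d13:-→d14:-→d15:-→d16:-→d17:-→d18:-→d19:-→d20:H1→d21:-→d22:-→d23:-→d24:-→d25:-→d26:-→d27:-→d28:-→d29:-→d30:-→d31:-→d32:H3 -> H3
  add 112.28.118.21/32 -> H0 at depth 32
  - 241.99.69.64/27 clear@27
  lookup 112.0.5.27: bits 01110000000 walk d0:H3→d1:-→d2:-→d3:-→d4:-→d5:-→d6:H0→d7:-→d8:-→d9:-→d10:-→d11:- -> H0
  lookup 112.28.112.5: bits 011100000001110001110 walk d0:H3→d1:-→d2:-→d3:-→d4:-→d5:-→d6:H0→d7:-→d8:-→d9:-→d10:-→d11:-→d12:-→d13:-→d14:-→d15:-→d16:-→d17:-→d18:-→d19:-→d20:H1→d21:- -> H1
  lookup 241.99.69.80: bits 11110001011000110100010101010 walk d0:H3→d1:-→d2:-→d3:-→d4:-→d5:-→d6:-→d7:-→d8:-→d9:-→d10:-→d11:-→d12:-→d13:-→d14:-→d15:-→d16:-→d17:-→d18:-→d19:-→d20:-→d21:-→d22:-→d23:-→d24:H0→d25:-→d26:-→d27:-→d28:H2→d29:- -> H2
  add 241.99.69.84/32 -> H1 at depth 32

== LOOKUPS ==
["H1","H1","no-route","H4","H3","H3","H3","H0","H1","H2"]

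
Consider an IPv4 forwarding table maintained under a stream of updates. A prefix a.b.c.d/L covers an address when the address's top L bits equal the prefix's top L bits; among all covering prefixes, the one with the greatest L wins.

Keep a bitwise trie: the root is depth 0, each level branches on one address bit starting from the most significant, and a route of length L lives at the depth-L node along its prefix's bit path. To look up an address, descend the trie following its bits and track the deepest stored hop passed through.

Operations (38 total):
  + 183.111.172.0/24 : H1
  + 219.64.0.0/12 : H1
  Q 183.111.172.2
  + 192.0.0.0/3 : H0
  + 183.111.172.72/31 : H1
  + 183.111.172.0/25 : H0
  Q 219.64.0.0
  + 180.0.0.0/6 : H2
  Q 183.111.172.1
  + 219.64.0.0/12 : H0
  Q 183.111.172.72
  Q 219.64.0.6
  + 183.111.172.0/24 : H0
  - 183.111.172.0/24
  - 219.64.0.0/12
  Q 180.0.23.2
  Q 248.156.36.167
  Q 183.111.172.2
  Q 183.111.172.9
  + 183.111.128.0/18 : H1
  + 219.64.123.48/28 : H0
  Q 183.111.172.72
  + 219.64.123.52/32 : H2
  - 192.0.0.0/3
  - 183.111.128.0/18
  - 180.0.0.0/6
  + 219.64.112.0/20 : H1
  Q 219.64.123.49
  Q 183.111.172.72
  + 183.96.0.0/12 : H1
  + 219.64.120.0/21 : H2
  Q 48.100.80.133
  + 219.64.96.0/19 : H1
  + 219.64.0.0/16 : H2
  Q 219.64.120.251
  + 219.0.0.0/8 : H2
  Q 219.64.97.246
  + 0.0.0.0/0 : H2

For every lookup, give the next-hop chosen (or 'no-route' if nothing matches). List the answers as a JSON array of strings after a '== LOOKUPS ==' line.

Process each operation:
  + 183.111.172.0/24 (H1) depth=24
  + 219.64.0.0/12 (H1) depth=12
  Q 183.111.172.2: descend 101101110110111110101100 ; hops seen [H1] ; pick H1
  + 192.0.0.0/3 (H0) depth=3
  + 183.111.172.72/31 (H1) depth=31
  + 183.111.172.0/25 (H0) depth=25
  Q 219.64.0.0: descend 110110110100 ; hops seen [H0,H1] ; pick H1
  + 180.0.0.0/6 (H2) depth=6
  Q 183.111.172.1: descend 1011011101101111101011000 ; hops seen [H2,H1,H0] ; pick H0
  + 219.64.0.0/12 (H0) depth=12
  Q 183.111.172.72: descend 1011011101101111101011000100100 ; hops seen [H2,H1,H0,H1] ; pick H1
  Q 219.64.0.6: descend 110110110100 ; hops seen [H0,H0] ; pick H0
  + 183.111.172.0/24 (H0) depth=24
  del 183.111.172.0/24 (clear depth 24)
  del 219.64.0.0/12 (clear depth 12)
  Q 180.0.23.2: descend 101101 ; hops seen [H2] ; pick H2
  Q 248.156.36.167: descend 11 ; hops seen [∅] ; pick no-route
  Q 183.111.172.2: descend 1011011101101111101011000 ; hops seen [H2,H0] ; pick H0
  Q 183.111.172.9: descend 1011011101101111101011000 ; hops seen [H2,H0] ; pick H0
  + 183.111.128.0/18 (H1) depth=18
  + 219.64.123.48/28 (H0) depth=28
  Q 183.111.172.72: descend 1011011101101111101011000100100 ; hops seen [H2,H1,H0,H1] ; pick H1
  + 219.64.123.52/32 (H2) depth=32
  del 192.0.0.0/3 (clear depth 3)
  del 183.111.128.0/18 (clear depth 18)
  del 180.0.0.0/6 (clear depth 6)
  + 219.64.112.0/20 (H1) depth=20
  Q 219.64.123.49: descend 11011011010000000111101100110 ; hops seen [H1,H0] ; pick H0
  Q 183.111.172.72: descend 1011011101101111101011000100100 ; hops seen [H0,H1] ; pick H1
  + 183.96.0.0/12 (H1) depth=12
  + 219.64.120.0/21 (H2) depth=21
  Q 48.100.80.133: descend ε ; hops seen [∅] ; pick no-route
  + 219.64.96.0/19 (H1) depth=19
  + 219.64.0.0/16 (H2) depth=16
  Q 219.64.120.251: descend 1101101101000000011110 ; hops seen [H2,H1,H1,H2] ; pick H2
  + 219.0.0.0/8 (H2) depth=8
  Q 219.64.97.246: descend 1101101101000000011 ; hops seen [H2,H2,H1] ; pick H1
  + 0.0.0.0/0 (H2) depth=0

== LOOKUPS ==
["H1","H1","H0","H1","H0","H2","no-route","H0","H0","H1","H0","H1","no-route","H2","H1"]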